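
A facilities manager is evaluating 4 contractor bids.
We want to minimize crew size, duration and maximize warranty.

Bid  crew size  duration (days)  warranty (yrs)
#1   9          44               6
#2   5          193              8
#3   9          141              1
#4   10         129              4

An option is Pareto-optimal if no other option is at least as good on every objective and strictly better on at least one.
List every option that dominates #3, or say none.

#1: crew size 9≤9, duration 44≤141, warranty 6≥1 — dominates #3.
Others (#2, #4) are each worse than #3 on at least one objective.

#1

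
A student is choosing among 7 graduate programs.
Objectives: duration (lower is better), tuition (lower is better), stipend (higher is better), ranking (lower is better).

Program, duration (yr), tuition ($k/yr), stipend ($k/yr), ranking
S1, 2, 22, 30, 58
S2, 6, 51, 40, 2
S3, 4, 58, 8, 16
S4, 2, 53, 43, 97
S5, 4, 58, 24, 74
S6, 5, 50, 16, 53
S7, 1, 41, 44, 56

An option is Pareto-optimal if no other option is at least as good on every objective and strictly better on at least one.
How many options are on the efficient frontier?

S1: not dominated (best tuition).
S2: not dominated (best ranking).
S3: not dominated.
S4: dominated by S7 (duration 1≤2, tuition 41≤53, stipend 44≥43, ranking 56≤97).
S5: dominated by S1 (duration 2≤4, tuition 22≤58, stipend 30≥24, ranking 58≤74).
S6: not dominated.
S7: not dominated (best duration).
Pareto-optimal: S1, S2, S3, S6, S7 → 5.

5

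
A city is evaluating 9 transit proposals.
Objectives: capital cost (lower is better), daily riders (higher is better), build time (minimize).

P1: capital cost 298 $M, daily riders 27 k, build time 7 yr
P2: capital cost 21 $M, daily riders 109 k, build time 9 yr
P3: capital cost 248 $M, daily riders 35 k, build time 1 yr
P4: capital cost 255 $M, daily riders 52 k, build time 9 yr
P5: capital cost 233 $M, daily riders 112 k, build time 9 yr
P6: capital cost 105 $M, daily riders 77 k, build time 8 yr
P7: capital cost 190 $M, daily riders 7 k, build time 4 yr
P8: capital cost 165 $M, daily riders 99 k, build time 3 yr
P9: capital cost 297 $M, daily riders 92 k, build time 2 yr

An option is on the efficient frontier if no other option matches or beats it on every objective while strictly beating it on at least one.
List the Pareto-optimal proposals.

P2, P3, P5, P6, P8, P9

P1: dominated by P3 (capital cost 248≤298, daily riders 35≥27, build time 1≤7).
P2: not dominated (best capital cost).
P3: not dominated (best build time).
P4: dominated by P2 (capital cost 21≤255, daily riders 109≥52, build time 9≤9).
P5: not dominated (best daily riders).
P6: not dominated.
P7: dominated by P8 (capital cost 165≤190, daily riders 99≥7, build time 3≤4).
P8: not dominated.
P9: not dominated.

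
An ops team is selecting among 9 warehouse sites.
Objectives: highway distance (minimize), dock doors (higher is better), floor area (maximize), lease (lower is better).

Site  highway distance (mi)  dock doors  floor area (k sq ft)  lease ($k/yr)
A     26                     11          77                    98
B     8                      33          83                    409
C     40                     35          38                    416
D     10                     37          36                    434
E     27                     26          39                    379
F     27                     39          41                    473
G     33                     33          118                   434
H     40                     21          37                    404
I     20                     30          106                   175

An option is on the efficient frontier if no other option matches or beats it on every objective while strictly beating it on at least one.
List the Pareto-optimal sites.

A, B, C, D, F, G, I

A: not dominated (best lease).
B: not dominated (best highway distance).
C: not dominated.
D: not dominated.
E: dominated by I (highway distance 20≤27, dock doors 30≥26, floor area 106≥39, lease 175≤379).
F: not dominated (best dock doors).
G: not dominated (best floor area).
H: dominated by E (highway distance 27≤40, dock doors 26≥21, floor area 39≥37, lease 379≤404).
I: not dominated.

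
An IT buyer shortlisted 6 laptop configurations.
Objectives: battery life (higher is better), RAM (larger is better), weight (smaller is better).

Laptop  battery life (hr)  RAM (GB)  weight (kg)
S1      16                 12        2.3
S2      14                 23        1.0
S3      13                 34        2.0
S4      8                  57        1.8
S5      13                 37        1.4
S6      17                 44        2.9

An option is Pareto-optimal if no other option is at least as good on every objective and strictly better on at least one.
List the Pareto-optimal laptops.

S1: not dominated.
S2: not dominated (best weight).
S3: dominated by S5 (battery life 13≥13, RAM 37≥34, weight 1.4≤2.0).
S4: not dominated (best RAM).
S5: not dominated.
S6: not dominated (best battery life).

S1, S2, S4, S5, S6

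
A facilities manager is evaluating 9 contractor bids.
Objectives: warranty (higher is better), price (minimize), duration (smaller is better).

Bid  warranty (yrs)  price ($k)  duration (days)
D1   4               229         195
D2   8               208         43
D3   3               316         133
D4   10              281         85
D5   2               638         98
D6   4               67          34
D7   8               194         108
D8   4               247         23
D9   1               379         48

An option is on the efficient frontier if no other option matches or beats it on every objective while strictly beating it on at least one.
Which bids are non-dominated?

D2, D4, D6, D7, D8

D1: dominated by D2 (warranty 8≥4, price 208≤229, duration 43≤195).
D2: not dominated.
D3: dominated by D2 (warranty 8≥3, price 208≤316, duration 43≤133).
D4: not dominated (best warranty).
D5: dominated by D2 (warranty 8≥2, price 208≤638, duration 43≤98).
D6: not dominated (best price).
D7: not dominated.
D8: not dominated (best duration).
D9: dominated by D2 (warranty 8≥1, price 208≤379, duration 43≤48).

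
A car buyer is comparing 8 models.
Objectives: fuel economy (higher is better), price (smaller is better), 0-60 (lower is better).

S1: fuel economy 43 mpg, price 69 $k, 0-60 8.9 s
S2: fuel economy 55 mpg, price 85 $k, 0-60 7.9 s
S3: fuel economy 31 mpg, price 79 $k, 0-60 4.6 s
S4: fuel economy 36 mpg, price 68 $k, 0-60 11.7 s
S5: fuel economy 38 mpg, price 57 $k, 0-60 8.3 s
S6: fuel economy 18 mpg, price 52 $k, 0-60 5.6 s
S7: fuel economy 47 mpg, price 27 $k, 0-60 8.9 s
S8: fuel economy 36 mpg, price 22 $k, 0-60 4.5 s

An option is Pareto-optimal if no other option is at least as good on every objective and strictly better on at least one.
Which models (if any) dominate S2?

S1: worse on fuel economy (43 vs 55).
S3: worse on fuel economy (31 vs 55).
S4: worse on fuel economy (36 vs 55).
S5: worse on fuel economy (38 vs 55).
S6: worse on fuel economy (18 vs 55).
S7: worse on fuel economy (47 vs 55).
S8: worse on fuel economy (36 vs 55).
No option dominates S2.

none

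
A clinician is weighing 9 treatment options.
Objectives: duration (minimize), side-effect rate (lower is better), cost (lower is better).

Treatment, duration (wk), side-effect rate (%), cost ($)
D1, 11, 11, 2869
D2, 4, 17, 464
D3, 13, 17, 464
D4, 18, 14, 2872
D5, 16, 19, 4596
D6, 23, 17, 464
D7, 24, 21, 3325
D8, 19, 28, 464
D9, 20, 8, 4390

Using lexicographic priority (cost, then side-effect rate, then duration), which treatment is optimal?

First minimize cost: best is 464, kept {D2, D3, D6, D8}.
Then minimize side-effect rate: best is 17, kept {D2, D3, D6}.
Then minimize duration: best is 4, kept {D2}.

D2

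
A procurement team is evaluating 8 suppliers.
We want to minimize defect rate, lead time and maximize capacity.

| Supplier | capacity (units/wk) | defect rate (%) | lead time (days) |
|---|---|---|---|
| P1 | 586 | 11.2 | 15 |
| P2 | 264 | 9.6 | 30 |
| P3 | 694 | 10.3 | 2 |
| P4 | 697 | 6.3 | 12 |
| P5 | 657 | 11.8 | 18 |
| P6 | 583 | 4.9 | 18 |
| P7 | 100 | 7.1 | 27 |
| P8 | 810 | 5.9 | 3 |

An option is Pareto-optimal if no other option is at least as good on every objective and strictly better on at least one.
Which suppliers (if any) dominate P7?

P4, P6, P8

P4: capacity 697≥100, defect rate 6.3≤7.1, lead time 12≤27 — dominates P7.
P6: capacity 583≥100, defect rate 4.9≤7.1, lead time 18≤27 — dominates P7.
P8: capacity 810≥100, defect rate 5.9≤7.1, lead time 3≤27 — dominates P7.
Others (P1, P2, P3, P5) are each worse than P7 on at least one objective.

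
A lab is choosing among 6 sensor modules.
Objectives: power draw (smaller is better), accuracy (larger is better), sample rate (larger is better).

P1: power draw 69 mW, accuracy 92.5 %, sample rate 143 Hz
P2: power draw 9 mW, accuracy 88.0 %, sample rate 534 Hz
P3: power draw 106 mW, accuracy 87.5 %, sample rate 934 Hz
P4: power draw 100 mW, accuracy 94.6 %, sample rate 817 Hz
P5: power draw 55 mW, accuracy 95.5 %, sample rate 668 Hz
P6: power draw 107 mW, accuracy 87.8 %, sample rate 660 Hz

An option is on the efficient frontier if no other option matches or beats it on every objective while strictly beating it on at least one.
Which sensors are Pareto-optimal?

P2, P3, P4, P5

P1: dominated by P5 (power draw 55≤69, accuracy 95.5≥92.5, sample rate 668≥143).
P2: not dominated (best power draw).
P3: not dominated (best sample rate).
P4: not dominated.
P5: not dominated (best accuracy).
P6: dominated by P4 (power draw 100≤107, accuracy 94.6≥87.8, sample rate 817≥660).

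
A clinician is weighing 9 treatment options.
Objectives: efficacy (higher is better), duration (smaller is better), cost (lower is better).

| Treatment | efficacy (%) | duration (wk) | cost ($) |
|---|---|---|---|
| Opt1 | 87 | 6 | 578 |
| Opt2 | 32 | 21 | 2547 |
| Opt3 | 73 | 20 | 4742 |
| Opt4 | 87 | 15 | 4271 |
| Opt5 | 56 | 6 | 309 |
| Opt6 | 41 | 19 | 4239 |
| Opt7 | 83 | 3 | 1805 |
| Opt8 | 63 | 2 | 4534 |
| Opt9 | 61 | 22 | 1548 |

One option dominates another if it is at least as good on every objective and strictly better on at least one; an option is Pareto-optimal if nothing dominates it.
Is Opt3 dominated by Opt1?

Yes

Opt1 vs Opt3: efficacy 87≥73, duration 6≤20, cost 578≤4742 — Opt1 is at least as good on every objective with at least one strict improvement.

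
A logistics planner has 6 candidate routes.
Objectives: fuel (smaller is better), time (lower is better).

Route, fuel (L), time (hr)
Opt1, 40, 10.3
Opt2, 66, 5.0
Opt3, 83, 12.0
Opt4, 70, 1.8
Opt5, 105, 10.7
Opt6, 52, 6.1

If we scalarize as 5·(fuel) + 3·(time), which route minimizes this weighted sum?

Opt1: 5·40 + 3·10.3 = 230.9
Opt2: 5·66 + 3·5.0 = 345.0
Opt3: 5·83 + 3·12.0 = 451.0
Opt4: 5·70 + 3·1.8 = 355.4
Opt5: 5·105 + 3·10.7 = 557.1
Opt6: 5·52 + 3·6.1 = 278.3
Lowest: Opt1 at 230.9.

Opt1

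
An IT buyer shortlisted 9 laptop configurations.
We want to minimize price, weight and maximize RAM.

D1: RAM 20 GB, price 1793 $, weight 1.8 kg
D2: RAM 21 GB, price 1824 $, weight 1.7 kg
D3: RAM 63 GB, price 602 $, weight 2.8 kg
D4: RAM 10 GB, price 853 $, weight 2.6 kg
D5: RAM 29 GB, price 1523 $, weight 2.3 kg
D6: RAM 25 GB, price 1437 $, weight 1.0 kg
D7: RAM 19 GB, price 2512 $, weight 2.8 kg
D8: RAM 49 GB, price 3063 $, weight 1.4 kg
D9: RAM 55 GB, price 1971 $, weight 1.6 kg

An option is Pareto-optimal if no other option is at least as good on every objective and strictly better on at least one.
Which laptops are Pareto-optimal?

D1: dominated by D6 (RAM 25≥20, price 1437≤1793, weight 1.0≤1.8).
D2: dominated by D6 (RAM 25≥21, price 1437≤1824, weight 1.0≤1.7).
D3: not dominated (best RAM).
D4: not dominated.
D5: not dominated.
D6: not dominated (best weight).
D7: dominated by D1 (RAM 20≥19, price 1793≤2512, weight 1.8≤2.8).
D8: not dominated.
D9: not dominated.

D3, D4, D5, D6, D8, D9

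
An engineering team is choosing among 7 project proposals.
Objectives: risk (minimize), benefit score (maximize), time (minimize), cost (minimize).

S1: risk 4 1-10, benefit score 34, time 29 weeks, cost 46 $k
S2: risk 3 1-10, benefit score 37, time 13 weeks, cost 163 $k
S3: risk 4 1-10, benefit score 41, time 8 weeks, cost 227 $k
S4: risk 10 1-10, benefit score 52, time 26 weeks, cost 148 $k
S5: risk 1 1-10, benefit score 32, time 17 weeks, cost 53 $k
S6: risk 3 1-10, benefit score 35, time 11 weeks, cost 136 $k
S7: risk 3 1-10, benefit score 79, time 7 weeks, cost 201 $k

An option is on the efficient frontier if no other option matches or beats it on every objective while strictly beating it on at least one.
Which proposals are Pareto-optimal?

S1, S2, S4, S5, S6, S7

S1: not dominated (best cost).
S2: not dominated.
S3: dominated by S7 (risk 3≤4, benefit score 79≥41, time 7≤8, cost 201≤227).
S4: not dominated.
S5: not dominated (best risk).
S6: not dominated.
S7: not dominated (best benefit score).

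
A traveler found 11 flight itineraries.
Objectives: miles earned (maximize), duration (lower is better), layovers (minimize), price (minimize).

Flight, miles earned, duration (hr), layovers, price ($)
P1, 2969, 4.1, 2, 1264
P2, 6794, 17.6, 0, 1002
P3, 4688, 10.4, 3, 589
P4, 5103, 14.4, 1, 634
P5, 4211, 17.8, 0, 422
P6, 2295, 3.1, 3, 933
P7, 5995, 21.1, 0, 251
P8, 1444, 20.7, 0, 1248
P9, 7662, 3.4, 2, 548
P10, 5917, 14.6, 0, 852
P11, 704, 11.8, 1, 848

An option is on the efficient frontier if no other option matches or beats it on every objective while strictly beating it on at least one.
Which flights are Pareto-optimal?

P2, P4, P5, P6, P7, P9, P10, P11

P1: dominated by P9 (miles earned 7662≥2969, duration 3.4≤4.1, layovers 2≤2, price 548≤1264).
P2: not dominated.
P3: dominated by P9 (miles earned 7662≥4688, duration 3.4≤10.4, layovers 2≤3, price 548≤589).
P4: not dominated.
P5: not dominated.
P6: not dominated (best duration).
P7: not dominated (best price).
P8: dominated by P2 (miles earned 6794≥1444, duration 17.6≤20.7, layovers 0≤0, price 1002≤1248).
P9: not dominated (best miles earned).
P10: not dominated.
P11: not dominated.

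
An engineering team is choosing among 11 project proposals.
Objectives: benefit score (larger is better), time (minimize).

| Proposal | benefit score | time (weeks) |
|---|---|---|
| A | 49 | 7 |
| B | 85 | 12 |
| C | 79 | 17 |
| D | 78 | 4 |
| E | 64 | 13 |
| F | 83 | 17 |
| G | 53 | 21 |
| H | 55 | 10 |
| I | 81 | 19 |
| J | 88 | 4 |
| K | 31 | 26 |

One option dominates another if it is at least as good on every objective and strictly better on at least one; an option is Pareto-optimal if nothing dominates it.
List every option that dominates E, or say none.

B: benefit score 85≥64, time 12≤13 — dominates E.
D: benefit score 78≥64, time 4≤13 — dominates E.
J: benefit score 88≥64, time 4≤13 — dominates E.
Others (A, C, F, G, H, I, K) are each worse than E on at least one objective.

B, D, J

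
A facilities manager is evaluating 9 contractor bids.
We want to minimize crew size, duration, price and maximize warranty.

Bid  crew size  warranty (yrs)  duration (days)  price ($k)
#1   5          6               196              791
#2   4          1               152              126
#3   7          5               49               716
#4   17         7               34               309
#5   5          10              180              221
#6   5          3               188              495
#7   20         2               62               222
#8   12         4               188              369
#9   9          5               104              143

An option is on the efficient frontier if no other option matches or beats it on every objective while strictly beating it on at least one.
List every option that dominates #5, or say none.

#1: worse on warranty (6 vs 10).
#2: worse on warranty (1 vs 10).
#3: worse on crew size (7 vs 5).
#4: worse on crew size (17 vs 5).
#6: worse on warranty (3 vs 10).
#7: worse on crew size (20 vs 5).
#8: worse on crew size (12 vs 5).
#9: worse on crew size (9 vs 5).
No option dominates #5.

none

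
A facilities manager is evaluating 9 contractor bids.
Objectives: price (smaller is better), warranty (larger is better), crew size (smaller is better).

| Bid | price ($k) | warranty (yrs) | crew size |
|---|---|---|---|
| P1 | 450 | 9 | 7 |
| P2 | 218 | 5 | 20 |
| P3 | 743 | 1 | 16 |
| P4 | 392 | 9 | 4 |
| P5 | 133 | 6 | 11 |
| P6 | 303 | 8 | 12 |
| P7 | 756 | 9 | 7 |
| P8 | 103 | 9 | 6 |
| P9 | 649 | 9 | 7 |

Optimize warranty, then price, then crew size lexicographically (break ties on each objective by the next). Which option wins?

First maximize warranty: best is 9, kept {P1, P4, P7, P8, P9}.
Then minimize price: best is 103, kept {P8}.

P8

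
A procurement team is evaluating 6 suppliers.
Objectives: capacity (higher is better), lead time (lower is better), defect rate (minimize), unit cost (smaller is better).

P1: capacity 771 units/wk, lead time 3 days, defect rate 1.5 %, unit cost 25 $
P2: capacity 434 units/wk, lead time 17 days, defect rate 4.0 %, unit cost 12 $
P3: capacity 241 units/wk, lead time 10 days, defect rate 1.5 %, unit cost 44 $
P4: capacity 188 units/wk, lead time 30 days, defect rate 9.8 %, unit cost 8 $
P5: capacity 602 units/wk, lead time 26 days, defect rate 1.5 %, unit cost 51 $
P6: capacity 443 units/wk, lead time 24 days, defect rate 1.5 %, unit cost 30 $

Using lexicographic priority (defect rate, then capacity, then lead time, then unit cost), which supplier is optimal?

P1

First minimize defect rate: best is 1.5, kept {P1, P3, P5, P6}.
Then maximize capacity: best is 771, kept {P1}.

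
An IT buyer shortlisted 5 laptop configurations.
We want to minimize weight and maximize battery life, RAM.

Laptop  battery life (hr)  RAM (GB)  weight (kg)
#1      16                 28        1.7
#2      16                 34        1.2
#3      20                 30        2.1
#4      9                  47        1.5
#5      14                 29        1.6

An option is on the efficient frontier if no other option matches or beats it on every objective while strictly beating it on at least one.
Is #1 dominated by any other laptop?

Yes

#2 vs #1: battery life 16≥16, RAM 34≥28, weight 1.2≤1.7 — #2 is at least as good on every objective and strictly better on at least one, so #2 dominates #1.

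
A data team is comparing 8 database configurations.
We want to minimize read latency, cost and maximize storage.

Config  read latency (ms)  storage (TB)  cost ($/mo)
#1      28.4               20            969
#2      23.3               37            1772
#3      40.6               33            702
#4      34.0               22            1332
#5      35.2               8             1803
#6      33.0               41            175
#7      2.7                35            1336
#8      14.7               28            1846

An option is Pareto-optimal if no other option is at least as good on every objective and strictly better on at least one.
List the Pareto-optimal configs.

#1, #2, #6, #7

#1: not dominated.
#2: not dominated.
#3: dominated by #6 (read latency 33.0≤40.6, storage 41≥33, cost 175≤702).
#4: dominated by #6 (read latency 33.0≤34.0, storage 41≥22, cost 175≤1332).
#5: dominated by #1 (read latency 28.4≤35.2, storage 20≥8, cost 969≤1803).
#6: not dominated (best storage).
#7: not dominated (best read latency).
#8: dominated by #7 (read latency 2.7≤14.7, storage 35≥28, cost 1336≤1846).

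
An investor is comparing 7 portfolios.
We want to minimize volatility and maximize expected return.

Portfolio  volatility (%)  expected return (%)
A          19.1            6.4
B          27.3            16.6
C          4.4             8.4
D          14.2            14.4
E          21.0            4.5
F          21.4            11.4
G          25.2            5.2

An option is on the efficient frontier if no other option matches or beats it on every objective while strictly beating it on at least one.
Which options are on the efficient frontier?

B, C, D

A: dominated by C (volatility 4.4≤19.1, expected return 8.4≥6.4).
B: not dominated (best expected return).
C: not dominated (best volatility).
D: not dominated.
E: dominated by A (volatility 19.1≤21.0, expected return 6.4≥4.5).
F: dominated by D (volatility 14.2≤21.4, expected return 14.4≥11.4).
G: dominated by A (volatility 19.1≤25.2, expected return 6.4≥5.2).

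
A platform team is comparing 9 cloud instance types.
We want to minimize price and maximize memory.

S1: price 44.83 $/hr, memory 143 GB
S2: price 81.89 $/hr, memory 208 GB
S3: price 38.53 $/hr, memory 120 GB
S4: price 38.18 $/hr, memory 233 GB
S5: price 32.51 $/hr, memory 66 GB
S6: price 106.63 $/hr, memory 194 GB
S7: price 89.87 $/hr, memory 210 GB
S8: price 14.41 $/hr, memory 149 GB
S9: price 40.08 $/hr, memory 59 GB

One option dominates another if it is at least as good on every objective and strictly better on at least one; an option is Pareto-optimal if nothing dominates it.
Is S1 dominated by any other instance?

Yes

S4 vs S1: price 38.18≤44.83, memory 233≥143 — S4 is at least as good on every objective and strictly better on at least one, so S4 dominates S1.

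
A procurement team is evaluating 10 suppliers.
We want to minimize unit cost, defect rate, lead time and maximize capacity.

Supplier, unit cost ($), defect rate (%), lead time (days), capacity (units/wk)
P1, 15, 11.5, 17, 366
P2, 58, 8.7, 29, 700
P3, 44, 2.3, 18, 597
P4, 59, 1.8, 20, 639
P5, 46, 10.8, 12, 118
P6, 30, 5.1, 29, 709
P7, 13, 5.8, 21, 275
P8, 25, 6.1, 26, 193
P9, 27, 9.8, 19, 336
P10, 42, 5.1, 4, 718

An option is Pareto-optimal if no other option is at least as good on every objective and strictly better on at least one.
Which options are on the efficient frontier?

P1: not dominated.
P2: dominated by P6 (unit cost 30≤58, defect rate 5.1≤8.7, lead time 29≤29, capacity 709≥700).
P3: not dominated.
P4: not dominated (best defect rate).
P5: dominated by P10 (unit cost 42≤46, defect rate 5.1≤10.8, lead time 4≤12, capacity 718≥118).
P6: not dominated.
P7: not dominated (best unit cost).
P8: dominated by P7 (unit cost 13≤25, defect rate 5.8≤6.1, lead time 21≤26, capacity 275≥193).
P9: not dominated.
P10: not dominated (best lead time).

P1, P3, P4, P6, P7, P9, P10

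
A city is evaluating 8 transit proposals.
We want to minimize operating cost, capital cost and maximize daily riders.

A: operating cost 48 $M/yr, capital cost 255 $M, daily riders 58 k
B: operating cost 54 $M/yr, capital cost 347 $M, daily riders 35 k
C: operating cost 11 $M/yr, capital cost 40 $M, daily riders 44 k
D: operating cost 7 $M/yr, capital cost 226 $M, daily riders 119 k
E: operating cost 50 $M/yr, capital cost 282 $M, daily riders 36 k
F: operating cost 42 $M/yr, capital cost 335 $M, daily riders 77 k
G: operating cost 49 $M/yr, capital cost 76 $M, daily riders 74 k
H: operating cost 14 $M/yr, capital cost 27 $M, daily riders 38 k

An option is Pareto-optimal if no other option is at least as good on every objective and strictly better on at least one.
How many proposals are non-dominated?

A: dominated by D (operating cost 7≤48, capital cost 226≤255, daily riders 119≥58).
B: dominated by A (operating cost 48≤54, capital cost 255≤347, daily riders 58≥35).
C: not dominated.
D: not dominated (best operating cost).
E: dominated by A (operating cost 48≤50, capital cost 255≤282, daily riders 58≥36).
F: dominated by D (operating cost 7≤42, capital cost 226≤335, daily riders 119≥77).
G: not dominated.
H: not dominated (best capital cost).
Pareto-optimal: C, D, G, H → 4.

4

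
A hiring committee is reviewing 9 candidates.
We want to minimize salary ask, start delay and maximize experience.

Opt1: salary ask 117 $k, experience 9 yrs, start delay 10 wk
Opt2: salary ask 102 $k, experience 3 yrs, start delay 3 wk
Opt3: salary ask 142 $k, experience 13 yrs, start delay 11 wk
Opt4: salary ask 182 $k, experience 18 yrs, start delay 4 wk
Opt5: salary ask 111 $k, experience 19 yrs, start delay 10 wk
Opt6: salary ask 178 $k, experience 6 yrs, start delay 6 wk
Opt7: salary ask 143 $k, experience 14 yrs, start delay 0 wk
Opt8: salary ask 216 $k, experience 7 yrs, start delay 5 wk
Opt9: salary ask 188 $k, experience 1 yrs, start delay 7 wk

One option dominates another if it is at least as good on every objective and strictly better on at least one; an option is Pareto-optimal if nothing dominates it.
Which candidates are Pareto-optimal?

Opt1: dominated by Opt5 (salary ask 111≤117, experience 19≥9, start delay 10≤10).
Opt2: not dominated (best salary ask).
Opt3: dominated by Opt5 (salary ask 111≤142, experience 19≥13, start delay 10≤11).
Opt4: not dominated.
Opt5: not dominated (best experience).
Opt6: dominated by Opt7 (salary ask 143≤178, experience 14≥6, start delay 0≤6).
Opt7: not dominated (best start delay).
Opt8: dominated by Opt4 (salary ask 182≤216, experience 18≥7, start delay 4≤5).
Opt9: dominated by Opt2 (salary ask 102≤188, experience 3≥1, start delay 3≤7).

Opt2, Opt4, Opt5, Opt7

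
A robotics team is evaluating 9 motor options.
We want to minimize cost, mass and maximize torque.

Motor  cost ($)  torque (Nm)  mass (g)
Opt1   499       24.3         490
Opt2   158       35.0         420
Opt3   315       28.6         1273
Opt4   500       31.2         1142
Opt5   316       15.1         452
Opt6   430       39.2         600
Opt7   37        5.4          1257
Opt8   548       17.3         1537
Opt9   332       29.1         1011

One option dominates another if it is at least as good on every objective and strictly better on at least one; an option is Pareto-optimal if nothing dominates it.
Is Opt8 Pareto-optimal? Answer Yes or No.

Opt1 vs Opt8: cost 499≤548, torque 24.3≥17.3, mass 490≤1537 — Opt1 is at least as good on every objective and strictly better on at least one, so Opt1 dominates Opt8.

No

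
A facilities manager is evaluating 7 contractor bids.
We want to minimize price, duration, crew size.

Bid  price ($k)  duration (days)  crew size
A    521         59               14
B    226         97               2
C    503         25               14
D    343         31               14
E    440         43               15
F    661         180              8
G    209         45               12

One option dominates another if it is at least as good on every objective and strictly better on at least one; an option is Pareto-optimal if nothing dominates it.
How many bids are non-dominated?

A: dominated by C (price 503≤521, duration 25≤59, crew size 14≤14).
B: not dominated (best crew size).
C: not dominated (best duration).
D: not dominated.
E: dominated by D (price 343≤440, duration 31≤43, crew size 14≤15).
F: dominated by B (price 226≤661, duration 97≤180, crew size 2≤8).
G: not dominated (best price).
Pareto-optimal: B, C, D, G → 4.

4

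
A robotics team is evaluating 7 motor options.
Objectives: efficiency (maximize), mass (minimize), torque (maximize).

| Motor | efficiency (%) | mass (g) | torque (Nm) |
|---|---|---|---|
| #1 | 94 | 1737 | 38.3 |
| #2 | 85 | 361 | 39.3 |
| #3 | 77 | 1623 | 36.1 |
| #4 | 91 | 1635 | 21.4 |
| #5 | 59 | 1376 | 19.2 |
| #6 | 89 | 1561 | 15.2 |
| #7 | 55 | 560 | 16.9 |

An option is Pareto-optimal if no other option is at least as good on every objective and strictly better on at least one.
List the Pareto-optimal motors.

#1, #2, #4, #6

#1: not dominated (best efficiency).
#2: not dominated (best mass).
#3: dominated by #2 (efficiency 85≥77, mass 361≤1623, torque 39.3≥36.1).
#4: not dominated.
#5: dominated by #2 (efficiency 85≥59, mass 361≤1376, torque 39.3≥19.2).
#6: not dominated.
#7: dominated by #2 (efficiency 85≥55, mass 361≤560, torque 39.3≥16.9).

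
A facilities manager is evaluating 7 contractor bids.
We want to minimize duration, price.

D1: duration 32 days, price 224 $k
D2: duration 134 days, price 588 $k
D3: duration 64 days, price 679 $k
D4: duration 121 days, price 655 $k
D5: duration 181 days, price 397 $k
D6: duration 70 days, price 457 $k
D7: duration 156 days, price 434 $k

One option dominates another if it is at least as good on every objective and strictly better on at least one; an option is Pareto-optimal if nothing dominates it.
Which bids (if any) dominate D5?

D1: duration 32≤181, price 224≤397 — dominates D5.
Others (D2, D3, D4, D6, D7) are each worse than D5 on at least one objective.

D1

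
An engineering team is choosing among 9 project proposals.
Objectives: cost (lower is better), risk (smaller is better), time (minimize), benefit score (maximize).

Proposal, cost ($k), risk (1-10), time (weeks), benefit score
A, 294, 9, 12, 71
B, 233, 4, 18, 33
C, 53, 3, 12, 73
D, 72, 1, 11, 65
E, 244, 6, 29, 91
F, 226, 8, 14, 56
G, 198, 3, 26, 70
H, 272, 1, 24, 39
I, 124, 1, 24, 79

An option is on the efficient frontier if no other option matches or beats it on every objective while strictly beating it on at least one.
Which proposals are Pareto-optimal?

C, D, E, I

A: dominated by C (cost 53≤294, risk 3≤9, time 12≤12, benefit score 73≥71).
B: dominated by C (cost 53≤233, risk 3≤4, time 12≤18, benefit score 73≥33).
C: not dominated (best cost).
D: not dominated (best time).
E: not dominated (best benefit score).
F: dominated by C (cost 53≤226, risk 3≤8, time 12≤14, benefit score 73≥56).
G: dominated by C (cost 53≤198, risk 3≤3, time 12≤26, benefit score 73≥70).
H: dominated by D (cost 72≤272, risk 1≤1, time 11≤24, benefit score 65≥39).
I: not dominated.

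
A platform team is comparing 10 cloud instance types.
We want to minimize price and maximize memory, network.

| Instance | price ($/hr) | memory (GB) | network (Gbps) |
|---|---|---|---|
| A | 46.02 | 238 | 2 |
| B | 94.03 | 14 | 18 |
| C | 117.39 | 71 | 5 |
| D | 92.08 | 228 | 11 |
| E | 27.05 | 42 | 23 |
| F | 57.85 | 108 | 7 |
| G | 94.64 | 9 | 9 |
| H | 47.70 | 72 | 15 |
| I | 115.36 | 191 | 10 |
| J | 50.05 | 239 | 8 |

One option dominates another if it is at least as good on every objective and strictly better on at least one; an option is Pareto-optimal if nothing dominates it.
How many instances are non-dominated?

A: not dominated.
B: dominated by E (price 27.05≤94.03, memory 42≥14, network 23≥18).
C: dominated by D (price 92.08≤117.39, memory 228≥71, network 11≥5).
D: not dominated.
E: not dominated (best price).
F: dominated by J (price 50.05≤57.85, memory 239≥108, network 8≥7).
G: dominated by B (price 94.03≤94.64, memory 14≥9, network 18≥9).
H: not dominated.
I: dominated by D (price 92.08≤115.36, memory 228≥191, network 11≥10).
J: not dominated (best memory).
Pareto-optimal: A, D, E, H, J → 5.

5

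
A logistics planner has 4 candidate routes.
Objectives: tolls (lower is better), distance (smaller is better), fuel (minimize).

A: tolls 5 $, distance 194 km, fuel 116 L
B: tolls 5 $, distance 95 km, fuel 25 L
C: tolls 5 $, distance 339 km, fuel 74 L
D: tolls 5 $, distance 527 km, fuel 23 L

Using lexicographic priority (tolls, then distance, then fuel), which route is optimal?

B

First minimize tolls: best is 5, kept {A, B, C, D}.
Then minimize distance: best is 95, kept {B}.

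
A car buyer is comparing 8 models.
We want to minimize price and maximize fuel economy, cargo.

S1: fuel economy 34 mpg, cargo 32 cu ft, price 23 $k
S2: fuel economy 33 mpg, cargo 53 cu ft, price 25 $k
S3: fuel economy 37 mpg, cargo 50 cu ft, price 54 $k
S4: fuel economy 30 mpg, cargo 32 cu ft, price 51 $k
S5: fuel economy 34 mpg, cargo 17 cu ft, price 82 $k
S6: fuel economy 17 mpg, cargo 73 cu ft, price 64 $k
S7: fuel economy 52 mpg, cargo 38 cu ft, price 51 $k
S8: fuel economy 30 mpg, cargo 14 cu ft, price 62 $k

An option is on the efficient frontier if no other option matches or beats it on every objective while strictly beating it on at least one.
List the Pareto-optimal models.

S1: not dominated (best price).
S2: not dominated.
S3: not dominated.
S4: dominated by S1 (fuel economy 34≥30, cargo 32≥32, price 23≤51).
S5: dominated by S1 (fuel economy 34≥34, cargo 32≥17, price 23≤82).
S6: not dominated (best cargo).
S7: not dominated (best fuel economy).
S8: dominated by S1 (fuel economy 34≥30, cargo 32≥14, price 23≤62).

S1, S2, S3, S6, S7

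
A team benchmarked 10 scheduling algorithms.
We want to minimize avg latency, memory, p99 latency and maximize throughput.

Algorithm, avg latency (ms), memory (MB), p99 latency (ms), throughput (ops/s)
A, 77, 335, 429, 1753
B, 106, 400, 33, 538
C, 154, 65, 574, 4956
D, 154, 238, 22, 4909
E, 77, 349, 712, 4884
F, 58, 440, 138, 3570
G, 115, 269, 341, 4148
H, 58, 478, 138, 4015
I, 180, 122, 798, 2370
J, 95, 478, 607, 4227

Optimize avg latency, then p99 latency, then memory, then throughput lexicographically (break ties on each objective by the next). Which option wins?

First minimize avg latency: best is 58, kept {F, H}.
Then minimize p99 latency: best is 138, kept {F, H}.
Then minimize memory: best is 440, kept {F}.

F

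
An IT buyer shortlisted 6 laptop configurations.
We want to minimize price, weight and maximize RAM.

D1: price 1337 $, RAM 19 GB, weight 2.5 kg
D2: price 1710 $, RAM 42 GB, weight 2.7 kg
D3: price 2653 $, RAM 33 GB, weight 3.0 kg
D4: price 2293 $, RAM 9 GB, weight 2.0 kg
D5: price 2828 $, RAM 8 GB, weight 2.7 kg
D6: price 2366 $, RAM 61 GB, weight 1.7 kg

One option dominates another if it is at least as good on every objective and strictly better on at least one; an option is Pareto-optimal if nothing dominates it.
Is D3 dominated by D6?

Yes

D6 vs D3: price 2366≤2653, RAM 61≥33, weight 1.7≤3.0 — D6 is at least as good on every objective with at least one strict improvement.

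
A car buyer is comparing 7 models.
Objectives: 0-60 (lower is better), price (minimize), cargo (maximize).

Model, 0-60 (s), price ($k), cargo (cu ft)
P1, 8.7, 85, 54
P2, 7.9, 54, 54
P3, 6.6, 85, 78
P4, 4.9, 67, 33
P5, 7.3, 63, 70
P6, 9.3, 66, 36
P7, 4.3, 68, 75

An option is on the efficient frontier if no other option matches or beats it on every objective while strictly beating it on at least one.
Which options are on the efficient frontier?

P2, P3, P4, P5, P7

P1: dominated by P2 (0-60 7.9≤8.7, price 54≤85, cargo 54≥54).
P2: not dominated (best price).
P3: not dominated (best cargo).
P4: not dominated.
P5: not dominated.
P6: dominated by P2 (0-60 7.9≤9.3, price 54≤66, cargo 54≥36).
P7: not dominated (best 0-60).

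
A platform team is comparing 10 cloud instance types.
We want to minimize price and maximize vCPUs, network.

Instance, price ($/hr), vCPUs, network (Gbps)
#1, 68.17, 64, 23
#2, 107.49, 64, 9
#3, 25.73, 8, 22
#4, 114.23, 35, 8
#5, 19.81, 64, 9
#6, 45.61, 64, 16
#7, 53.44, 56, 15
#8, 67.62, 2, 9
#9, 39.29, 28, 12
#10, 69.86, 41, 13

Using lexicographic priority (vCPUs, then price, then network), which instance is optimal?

#5

First maximize vCPUs: best is 64, kept {#1, #2, #5, #6}.
Then minimize price: best is 19.81, kept {#5}.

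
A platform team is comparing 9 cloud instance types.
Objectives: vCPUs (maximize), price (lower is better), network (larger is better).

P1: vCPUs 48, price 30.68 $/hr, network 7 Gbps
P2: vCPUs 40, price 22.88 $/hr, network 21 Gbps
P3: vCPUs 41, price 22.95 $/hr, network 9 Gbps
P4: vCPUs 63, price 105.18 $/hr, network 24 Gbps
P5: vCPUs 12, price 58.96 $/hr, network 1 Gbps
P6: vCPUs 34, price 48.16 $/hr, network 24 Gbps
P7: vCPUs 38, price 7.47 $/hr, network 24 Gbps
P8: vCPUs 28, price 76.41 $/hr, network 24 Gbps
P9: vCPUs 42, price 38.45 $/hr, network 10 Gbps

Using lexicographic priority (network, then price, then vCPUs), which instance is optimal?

P7

First maximize network: best is 24, kept {P4, P6, P7, P8}.
Then minimize price: best is 7.47, kept {P7}.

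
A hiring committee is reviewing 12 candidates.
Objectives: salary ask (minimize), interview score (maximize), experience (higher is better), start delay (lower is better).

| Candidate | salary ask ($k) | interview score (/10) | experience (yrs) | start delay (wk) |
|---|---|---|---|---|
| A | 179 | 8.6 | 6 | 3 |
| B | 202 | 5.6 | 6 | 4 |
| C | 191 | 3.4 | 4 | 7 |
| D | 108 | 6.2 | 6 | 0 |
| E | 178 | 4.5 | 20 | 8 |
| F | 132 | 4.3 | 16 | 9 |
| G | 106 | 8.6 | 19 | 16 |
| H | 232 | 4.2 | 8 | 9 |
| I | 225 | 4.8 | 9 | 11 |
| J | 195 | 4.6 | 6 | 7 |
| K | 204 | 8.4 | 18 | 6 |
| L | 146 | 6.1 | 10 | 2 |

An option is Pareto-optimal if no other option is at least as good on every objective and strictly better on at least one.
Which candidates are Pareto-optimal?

A: not dominated.
B: dominated by A (salary ask 179≤202, interview score 8.6≥5.6, experience 6≥6, start delay 3≤4).
C: dominated by A (salary ask 179≤191, interview score 8.6≥3.4, experience 6≥4, start delay 3≤7).
D: not dominated (best start delay).
E: not dominated (best experience).
F: not dominated.
G: not dominated (best salary ask).
H: dominated by E (salary ask 178≤232, interview score 4.5≥4.2, experience 20≥8, start delay 8≤9).
I: dominated by K (salary ask 204≤225, interview score 8.4≥4.8, experience 18≥9, start delay 6≤11).
J: dominated by A (salary ask 179≤195, interview score 8.6≥4.6, experience 6≥6, start delay 3≤7).
K: not dominated.
L: not dominated.

A, D, E, F, G, K, L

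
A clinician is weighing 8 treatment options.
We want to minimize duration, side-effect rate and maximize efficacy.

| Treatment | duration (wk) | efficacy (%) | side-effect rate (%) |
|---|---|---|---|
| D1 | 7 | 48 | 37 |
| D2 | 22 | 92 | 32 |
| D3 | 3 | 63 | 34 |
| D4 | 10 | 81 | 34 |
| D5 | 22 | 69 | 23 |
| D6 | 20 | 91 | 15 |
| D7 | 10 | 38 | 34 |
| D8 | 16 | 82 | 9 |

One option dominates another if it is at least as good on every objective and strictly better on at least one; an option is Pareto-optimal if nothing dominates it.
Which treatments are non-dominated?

D2, D3, D4, D6, D8

D1: dominated by D3 (duration 3≤7, efficacy 63≥48, side-effect rate 34≤37).
D2: not dominated (best efficacy).
D3: not dominated (best duration).
D4: not dominated.
D5: dominated by D6 (duration 20≤22, efficacy 91≥69, side-effect rate 15≤23).
D6: not dominated.
D7: dominated by D3 (duration 3≤10, efficacy 63≥38, side-effect rate 34≤34).
D8: not dominated (best side-effect rate).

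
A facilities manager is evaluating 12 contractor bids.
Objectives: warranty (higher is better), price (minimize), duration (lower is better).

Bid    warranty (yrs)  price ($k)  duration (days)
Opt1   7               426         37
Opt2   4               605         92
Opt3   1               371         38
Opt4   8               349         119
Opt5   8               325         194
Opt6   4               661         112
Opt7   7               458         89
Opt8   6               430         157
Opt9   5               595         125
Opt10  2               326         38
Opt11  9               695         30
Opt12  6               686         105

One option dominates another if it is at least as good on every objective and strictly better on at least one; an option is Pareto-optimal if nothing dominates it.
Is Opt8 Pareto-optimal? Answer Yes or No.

No

Opt1 vs Opt8: warranty 7≥6, price 426≤430, duration 37≤157 — Opt1 is at least as good on every objective and strictly better on at least one, so Opt1 dominates Opt8.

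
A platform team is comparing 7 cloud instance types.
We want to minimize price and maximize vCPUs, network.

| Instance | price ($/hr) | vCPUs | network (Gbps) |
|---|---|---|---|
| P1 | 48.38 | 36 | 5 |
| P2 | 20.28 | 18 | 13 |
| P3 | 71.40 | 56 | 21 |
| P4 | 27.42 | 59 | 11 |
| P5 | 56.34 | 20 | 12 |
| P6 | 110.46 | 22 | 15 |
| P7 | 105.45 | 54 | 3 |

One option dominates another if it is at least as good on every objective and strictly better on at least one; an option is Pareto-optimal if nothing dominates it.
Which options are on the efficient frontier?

P1: dominated by P4 (price 27.42≤48.38, vCPUs 59≥36, network 11≥5).
P2: not dominated (best price).
P3: not dominated (best network).
P4: not dominated (best vCPUs).
P5: not dominated.
P6: dominated by P3 (price 71.40≤110.46, vCPUs 56≥22, network 21≥15).
P7: dominated by P3 (price 71.40≤105.45, vCPUs 56≥54, network 21≥3).

P2, P3, P4, P5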